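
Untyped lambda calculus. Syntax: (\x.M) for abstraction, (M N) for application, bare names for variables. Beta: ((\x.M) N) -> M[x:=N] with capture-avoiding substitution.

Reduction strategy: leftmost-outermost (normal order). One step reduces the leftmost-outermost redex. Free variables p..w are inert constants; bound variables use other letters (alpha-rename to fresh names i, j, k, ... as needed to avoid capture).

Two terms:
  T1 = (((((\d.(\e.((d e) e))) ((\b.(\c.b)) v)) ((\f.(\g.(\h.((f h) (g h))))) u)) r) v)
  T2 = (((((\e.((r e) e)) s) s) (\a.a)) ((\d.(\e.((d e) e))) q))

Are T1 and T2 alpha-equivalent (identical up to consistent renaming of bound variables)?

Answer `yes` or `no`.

Term 1: (((((\d.(\e.((d e) e))) ((\b.(\c.b)) v)) ((\f.(\g.(\h.((f h) (g h))))) u)) r) v)
Term 2: (((((\e.((r e) e)) s) s) (\a.a)) ((\d.(\e.((d e) e))) q))
Alpha-equivalence: compare structure up to binder renaming.
Result: False

Answer: no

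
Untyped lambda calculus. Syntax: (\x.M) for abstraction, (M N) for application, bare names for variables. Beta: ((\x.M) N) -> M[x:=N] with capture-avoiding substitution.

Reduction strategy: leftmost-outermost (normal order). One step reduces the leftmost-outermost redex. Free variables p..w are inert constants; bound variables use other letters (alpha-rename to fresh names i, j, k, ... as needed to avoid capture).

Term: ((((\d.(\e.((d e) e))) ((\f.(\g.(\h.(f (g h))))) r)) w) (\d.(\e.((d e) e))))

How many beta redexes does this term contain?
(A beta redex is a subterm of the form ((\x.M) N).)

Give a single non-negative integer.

Term: ((((\d.(\e.((d e) e))) ((\f.(\g.(\h.(f (g h))))) r)) w) (\d.(\e.((d e) e))))
  Redex: ((\d.(\e.((d e) e))) ((\f.(\g.(\h.(f (g h))))) r))
  Redex: ((\f.(\g.(\h.(f (g h))))) r)
Total redexes: 2

Answer: 2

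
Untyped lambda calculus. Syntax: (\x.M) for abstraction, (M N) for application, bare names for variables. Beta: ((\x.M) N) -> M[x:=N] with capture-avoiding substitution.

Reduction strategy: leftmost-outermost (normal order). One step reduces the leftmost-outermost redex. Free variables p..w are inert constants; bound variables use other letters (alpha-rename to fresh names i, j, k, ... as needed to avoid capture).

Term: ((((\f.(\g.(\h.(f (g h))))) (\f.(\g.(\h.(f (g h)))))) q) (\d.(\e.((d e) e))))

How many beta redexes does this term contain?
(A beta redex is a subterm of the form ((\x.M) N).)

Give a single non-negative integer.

Term: ((((\f.(\g.(\h.(f (g h))))) (\f.(\g.(\h.(f (g h)))))) q) (\d.(\e.((d e) e))))
  Redex: ((\f.(\g.(\h.(f (g h))))) (\f.(\g.(\h.(f (g h))))))
Total redexes: 1

Answer: 1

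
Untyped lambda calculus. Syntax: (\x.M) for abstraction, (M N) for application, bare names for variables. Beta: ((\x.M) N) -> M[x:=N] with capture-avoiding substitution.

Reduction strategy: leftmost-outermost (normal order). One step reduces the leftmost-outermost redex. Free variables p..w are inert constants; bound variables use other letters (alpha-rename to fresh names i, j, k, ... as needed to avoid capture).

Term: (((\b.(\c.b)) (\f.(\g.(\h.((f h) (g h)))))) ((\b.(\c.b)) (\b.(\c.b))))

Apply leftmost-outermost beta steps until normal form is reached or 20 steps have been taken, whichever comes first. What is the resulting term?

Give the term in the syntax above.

Step 0: (((\b.(\c.b)) (\f.(\g.(\h.((f h) (g h)))))) ((\b.(\c.b)) (\b.(\c.b))))
Step 1: ((\c.(\f.(\g.(\h.((f h) (g h)))))) ((\b.(\c.b)) (\b.(\c.b))))
Step 2: (\f.(\g.(\h.((f h) (g h)))))

Answer: (\f.(\g.(\h.((f h) (g h)))))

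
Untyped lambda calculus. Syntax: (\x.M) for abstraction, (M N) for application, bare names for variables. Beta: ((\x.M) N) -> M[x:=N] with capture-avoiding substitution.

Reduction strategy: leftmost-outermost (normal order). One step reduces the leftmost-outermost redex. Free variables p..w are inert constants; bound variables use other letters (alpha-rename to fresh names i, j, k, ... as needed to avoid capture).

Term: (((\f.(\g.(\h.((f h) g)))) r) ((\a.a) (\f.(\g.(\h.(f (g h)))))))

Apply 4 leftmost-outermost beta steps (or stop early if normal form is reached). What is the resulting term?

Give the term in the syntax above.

Step 0: (((\f.(\g.(\h.((f h) g)))) r) ((\a.a) (\f.(\g.(\h.(f (g h)))))))
Step 1: ((\g.(\h.((r h) g))) ((\a.a) (\f.(\g.(\h.(f (g h)))))))
Step 2: (\h.((r h) ((\a.a) (\f.(\g.(\h.(f (g h))))))))
Step 3: (\h.((r h) (\f.(\g.(\h.(f (g h)))))))
Step 4: (normal form reached)

Answer: (\h.((r h) (\f.(\g.(\h.(f (g h)))))))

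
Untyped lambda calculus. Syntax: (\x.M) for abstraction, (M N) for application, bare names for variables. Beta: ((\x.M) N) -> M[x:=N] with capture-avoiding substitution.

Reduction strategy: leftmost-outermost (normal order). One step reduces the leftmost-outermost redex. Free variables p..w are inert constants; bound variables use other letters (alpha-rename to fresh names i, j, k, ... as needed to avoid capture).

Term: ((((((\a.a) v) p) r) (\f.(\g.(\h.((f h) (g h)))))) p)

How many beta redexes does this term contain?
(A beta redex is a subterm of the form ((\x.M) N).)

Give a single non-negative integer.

Term: ((((((\a.a) v) p) r) (\f.(\g.(\h.((f h) (g h)))))) p)
  Redex: ((\a.a) v)
Total redexes: 1

Answer: 1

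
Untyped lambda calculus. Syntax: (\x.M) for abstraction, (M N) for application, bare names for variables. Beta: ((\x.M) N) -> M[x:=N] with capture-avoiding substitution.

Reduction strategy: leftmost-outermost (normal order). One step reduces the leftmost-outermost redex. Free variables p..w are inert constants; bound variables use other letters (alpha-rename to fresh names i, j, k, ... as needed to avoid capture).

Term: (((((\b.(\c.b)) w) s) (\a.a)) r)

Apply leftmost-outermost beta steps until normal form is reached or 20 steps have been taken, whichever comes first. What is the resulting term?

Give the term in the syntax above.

Step 0: (((((\b.(\c.b)) w) s) (\a.a)) r)
Step 1: ((((\c.w) s) (\a.a)) r)
Step 2: ((w (\a.a)) r)

Answer: ((w (\a.a)) r)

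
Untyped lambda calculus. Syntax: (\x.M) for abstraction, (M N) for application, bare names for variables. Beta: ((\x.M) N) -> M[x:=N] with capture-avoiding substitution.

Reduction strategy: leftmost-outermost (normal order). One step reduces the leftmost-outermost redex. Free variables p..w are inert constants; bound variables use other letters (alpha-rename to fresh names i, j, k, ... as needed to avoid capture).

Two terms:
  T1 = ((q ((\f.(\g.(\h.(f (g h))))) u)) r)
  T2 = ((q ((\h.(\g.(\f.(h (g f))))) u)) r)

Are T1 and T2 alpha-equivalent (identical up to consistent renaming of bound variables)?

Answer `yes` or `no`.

Term 1: ((q ((\f.(\g.(\h.(f (g h))))) u)) r)
Term 2: ((q ((\h.(\g.(\f.(h (g f))))) u)) r)
Alpha-equivalence: compare structure up to binder renaming.
Result: True

Answer: yes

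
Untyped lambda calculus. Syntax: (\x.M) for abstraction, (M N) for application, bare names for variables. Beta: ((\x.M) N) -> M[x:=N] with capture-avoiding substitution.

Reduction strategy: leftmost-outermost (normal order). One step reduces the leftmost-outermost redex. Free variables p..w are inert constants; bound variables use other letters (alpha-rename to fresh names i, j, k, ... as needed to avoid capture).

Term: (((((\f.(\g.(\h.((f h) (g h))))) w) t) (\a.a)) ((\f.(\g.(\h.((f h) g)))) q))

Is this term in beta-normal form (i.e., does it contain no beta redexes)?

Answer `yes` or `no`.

Term: (((((\f.(\g.(\h.((f h) (g h))))) w) t) (\a.a)) ((\f.(\g.(\h.((f h) g)))) q))
Found 2 beta redex(es).

Answer: no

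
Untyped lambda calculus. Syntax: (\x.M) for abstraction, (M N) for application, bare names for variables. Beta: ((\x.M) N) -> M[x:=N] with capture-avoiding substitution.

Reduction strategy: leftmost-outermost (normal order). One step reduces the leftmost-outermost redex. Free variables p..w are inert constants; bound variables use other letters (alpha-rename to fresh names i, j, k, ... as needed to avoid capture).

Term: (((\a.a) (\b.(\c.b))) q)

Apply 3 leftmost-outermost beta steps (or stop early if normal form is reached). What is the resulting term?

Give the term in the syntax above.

Answer: (\c.q)

Derivation:
Step 0: (((\a.a) (\b.(\c.b))) q)
Step 1: ((\b.(\c.b)) q)
Step 2: (\c.q)
Step 3: (normal form reached)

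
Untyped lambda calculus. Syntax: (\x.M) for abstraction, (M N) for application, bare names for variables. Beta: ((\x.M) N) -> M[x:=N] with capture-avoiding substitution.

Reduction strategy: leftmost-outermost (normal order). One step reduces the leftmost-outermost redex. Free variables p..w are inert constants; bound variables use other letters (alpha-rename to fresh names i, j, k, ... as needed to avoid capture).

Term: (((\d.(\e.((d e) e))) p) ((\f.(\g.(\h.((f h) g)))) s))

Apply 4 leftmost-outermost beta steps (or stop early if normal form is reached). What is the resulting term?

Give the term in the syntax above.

Answer: ((p (\g.(\h.((s h) g)))) (\g.(\h.((s h) g))))

Derivation:
Step 0: (((\d.(\e.((d e) e))) p) ((\f.(\g.(\h.((f h) g)))) s))
Step 1: ((\e.((p e) e)) ((\f.(\g.(\h.((f h) g)))) s))
Step 2: ((p ((\f.(\g.(\h.((f h) g)))) s)) ((\f.(\g.(\h.((f h) g)))) s))
Step 3: ((p (\g.(\h.((s h) g)))) ((\f.(\g.(\h.((f h) g)))) s))
Step 4: ((p (\g.(\h.((s h) g)))) (\g.(\h.((s h) g))))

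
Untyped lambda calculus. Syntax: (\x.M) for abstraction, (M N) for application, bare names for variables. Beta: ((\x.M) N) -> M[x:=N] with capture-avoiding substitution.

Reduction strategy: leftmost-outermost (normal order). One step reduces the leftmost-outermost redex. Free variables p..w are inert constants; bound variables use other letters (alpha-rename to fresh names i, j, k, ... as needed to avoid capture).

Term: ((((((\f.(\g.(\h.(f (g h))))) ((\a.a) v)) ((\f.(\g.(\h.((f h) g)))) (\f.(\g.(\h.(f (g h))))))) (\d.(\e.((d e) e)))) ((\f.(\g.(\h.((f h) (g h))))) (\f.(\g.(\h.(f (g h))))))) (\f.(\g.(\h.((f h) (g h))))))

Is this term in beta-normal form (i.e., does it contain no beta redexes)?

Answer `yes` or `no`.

Term: ((((((\f.(\g.(\h.(f (g h))))) ((\a.a) v)) ((\f.(\g.(\h.((f h) g)))) (\f.(\g.(\h.(f (g h))))))) (\d.(\e.((d e) e)))) ((\f.(\g.(\h.((f h) (g h))))) (\f.(\g.(\h.(f (g h))))))) (\f.(\g.(\h.((f h) (g h))))))
Found 4 beta redex(es).

Answer: no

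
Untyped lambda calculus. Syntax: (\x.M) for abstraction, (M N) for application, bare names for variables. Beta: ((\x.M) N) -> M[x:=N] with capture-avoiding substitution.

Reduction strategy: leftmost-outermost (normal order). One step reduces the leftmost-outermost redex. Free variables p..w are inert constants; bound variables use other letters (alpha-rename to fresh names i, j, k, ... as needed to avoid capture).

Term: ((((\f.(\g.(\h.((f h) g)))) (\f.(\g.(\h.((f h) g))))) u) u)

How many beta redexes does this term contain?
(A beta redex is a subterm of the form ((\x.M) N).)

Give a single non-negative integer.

Answer: 1

Derivation:
Term: ((((\f.(\g.(\h.((f h) g)))) (\f.(\g.(\h.((f h) g))))) u) u)
  Redex: ((\f.(\g.(\h.((f h) g)))) (\f.(\g.(\h.((f h) g)))))
Total redexes: 1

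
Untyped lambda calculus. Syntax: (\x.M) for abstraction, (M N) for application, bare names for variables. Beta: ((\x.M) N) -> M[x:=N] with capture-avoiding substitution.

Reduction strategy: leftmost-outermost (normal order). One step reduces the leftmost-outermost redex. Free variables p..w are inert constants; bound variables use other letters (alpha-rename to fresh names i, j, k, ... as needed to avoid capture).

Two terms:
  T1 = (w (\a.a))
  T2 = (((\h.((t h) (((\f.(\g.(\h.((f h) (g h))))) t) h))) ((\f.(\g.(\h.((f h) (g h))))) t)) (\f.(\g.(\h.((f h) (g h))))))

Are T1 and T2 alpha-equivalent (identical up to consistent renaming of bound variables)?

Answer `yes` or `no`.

Answer: no

Derivation:
Term 1: (w (\a.a))
Term 2: (((\h.((t h) (((\f.(\g.(\h.((f h) (g h))))) t) h))) ((\f.(\g.(\h.((f h) (g h))))) t)) (\f.(\g.(\h.((f h) (g h))))))
Alpha-equivalence: compare structure up to binder renaming.
Result: False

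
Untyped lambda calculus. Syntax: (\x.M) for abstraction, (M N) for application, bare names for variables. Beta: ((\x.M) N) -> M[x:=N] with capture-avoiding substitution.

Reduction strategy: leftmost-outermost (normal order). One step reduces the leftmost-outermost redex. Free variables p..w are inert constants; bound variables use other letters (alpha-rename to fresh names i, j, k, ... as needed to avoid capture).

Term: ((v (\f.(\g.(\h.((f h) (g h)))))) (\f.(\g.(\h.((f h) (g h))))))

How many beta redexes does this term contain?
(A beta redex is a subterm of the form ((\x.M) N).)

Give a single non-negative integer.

Answer: 0

Derivation:
Term: ((v (\f.(\g.(\h.((f h) (g h)))))) (\f.(\g.(\h.((f h) (g h))))))
  (no redexes)
Total redexes: 0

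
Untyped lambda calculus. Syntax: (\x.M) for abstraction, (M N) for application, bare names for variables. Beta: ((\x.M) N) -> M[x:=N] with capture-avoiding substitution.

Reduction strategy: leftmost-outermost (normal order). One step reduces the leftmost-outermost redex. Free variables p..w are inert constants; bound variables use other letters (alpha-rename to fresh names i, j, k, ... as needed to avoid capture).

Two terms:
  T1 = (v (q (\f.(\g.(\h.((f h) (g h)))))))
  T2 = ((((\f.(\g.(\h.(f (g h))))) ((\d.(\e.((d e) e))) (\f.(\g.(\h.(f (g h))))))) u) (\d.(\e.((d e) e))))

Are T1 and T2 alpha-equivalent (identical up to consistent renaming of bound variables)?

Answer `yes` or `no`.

Answer: no

Derivation:
Term 1: (v (q (\f.(\g.(\h.((f h) (g h)))))))
Term 2: ((((\f.(\g.(\h.(f (g h))))) ((\d.(\e.((d e) e))) (\f.(\g.(\h.(f (g h))))))) u) (\d.(\e.((d e) e))))
Alpha-equivalence: compare structure up to binder renaming.
Result: False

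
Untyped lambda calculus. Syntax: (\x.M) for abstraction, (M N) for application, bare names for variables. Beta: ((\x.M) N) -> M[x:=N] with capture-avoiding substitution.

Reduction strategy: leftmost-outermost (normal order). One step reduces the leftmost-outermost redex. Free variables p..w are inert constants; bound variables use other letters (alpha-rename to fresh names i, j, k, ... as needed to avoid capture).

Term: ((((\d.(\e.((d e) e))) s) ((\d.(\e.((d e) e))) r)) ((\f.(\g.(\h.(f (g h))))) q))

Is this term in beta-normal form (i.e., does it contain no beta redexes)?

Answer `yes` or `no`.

Answer: no

Derivation:
Term: ((((\d.(\e.((d e) e))) s) ((\d.(\e.((d e) e))) r)) ((\f.(\g.(\h.(f (g h))))) q))
Found 3 beta redex(es).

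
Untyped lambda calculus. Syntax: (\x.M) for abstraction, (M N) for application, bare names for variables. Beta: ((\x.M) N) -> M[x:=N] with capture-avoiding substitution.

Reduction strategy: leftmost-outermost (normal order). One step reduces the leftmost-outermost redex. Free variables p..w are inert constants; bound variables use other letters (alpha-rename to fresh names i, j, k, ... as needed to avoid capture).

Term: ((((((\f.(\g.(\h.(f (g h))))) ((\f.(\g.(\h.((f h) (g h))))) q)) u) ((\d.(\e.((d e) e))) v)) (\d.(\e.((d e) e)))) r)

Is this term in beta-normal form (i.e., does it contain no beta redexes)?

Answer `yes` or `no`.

Answer: no

Derivation:
Term: ((((((\f.(\g.(\h.(f (g h))))) ((\f.(\g.(\h.((f h) (g h))))) q)) u) ((\d.(\e.((d e) e))) v)) (\d.(\e.((d e) e)))) r)
Found 3 beta redex(es).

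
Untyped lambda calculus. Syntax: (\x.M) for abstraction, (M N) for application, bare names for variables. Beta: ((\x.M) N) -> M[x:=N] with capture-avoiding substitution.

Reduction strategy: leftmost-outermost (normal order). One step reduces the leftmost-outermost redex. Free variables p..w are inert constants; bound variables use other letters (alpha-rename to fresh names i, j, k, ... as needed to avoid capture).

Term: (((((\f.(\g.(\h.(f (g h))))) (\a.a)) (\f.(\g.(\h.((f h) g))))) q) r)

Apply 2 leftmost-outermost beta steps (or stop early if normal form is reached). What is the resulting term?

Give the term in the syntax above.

Answer: (((\h.((\a.a) ((\f.(\g.(\h.((f h) g)))) h))) q) r)

Derivation:
Step 0: (((((\f.(\g.(\h.(f (g h))))) (\a.a)) (\f.(\g.(\h.((f h) g))))) q) r)
Step 1: ((((\g.(\h.((\a.a) (g h)))) (\f.(\g.(\h.((f h) g))))) q) r)
Step 2: (((\h.((\a.a) ((\f.(\g.(\h.((f h) g)))) h))) q) r)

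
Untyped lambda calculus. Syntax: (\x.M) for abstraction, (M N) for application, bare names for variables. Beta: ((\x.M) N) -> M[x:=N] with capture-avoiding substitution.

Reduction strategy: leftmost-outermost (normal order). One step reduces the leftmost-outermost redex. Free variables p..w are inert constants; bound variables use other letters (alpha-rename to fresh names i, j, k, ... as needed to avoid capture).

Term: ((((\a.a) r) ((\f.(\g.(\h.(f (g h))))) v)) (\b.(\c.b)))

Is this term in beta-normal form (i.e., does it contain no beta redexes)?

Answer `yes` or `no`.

Term: ((((\a.a) r) ((\f.(\g.(\h.(f (g h))))) v)) (\b.(\c.b)))
Found 2 beta redex(es).

Answer: no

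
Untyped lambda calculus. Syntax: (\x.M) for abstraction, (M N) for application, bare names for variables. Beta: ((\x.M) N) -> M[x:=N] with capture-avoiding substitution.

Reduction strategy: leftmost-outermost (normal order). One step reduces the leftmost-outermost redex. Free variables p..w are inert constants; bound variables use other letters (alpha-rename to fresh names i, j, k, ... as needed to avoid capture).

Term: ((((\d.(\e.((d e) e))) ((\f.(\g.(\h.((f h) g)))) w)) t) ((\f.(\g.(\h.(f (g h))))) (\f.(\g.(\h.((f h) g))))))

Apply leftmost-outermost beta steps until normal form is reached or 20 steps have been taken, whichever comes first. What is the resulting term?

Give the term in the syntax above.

Step 0: ((((\d.(\e.((d e) e))) ((\f.(\g.(\h.((f h) g)))) w)) t) ((\f.(\g.(\h.(f (g h))))) (\f.(\g.(\h.((f h) g))))))
Step 1: (((\e.((((\f.(\g.(\h.((f h) g)))) w) e) e)) t) ((\f.(\g.(\h.(f (g h))))) (\f.(\g.(\h.((f h) g))))))
Step 2: (((((\f.(\g.(\h.((f h) g)))) w) t) t) ((\f.(\g.(\h.(f (g h))))) (\f.(\g.(\h.((f h) g))))))
Step 3: ((((\g.(\h.((w h) g))) t) t) ((\f.(\g.(\h.(f (g h))))) (\f.(\g.(\h.((f h) g))))))
Step 4: (((\h.((w h) t)) t) ((\f.(\g.(\h.(f (g h))))) (\f.(\g.(\h.((f h) g))))))
Step 5: (((w t) t) ((\f.(\g.(\h.(f (g h))))) (\f.(\g.(\h.((f h) g))))))
Step 6: (((w t) t) (\g.(\h.((\f.(\g.(\h.((f h) g)))) (g h)))))
Step 7: (((w t) t) (\g.(\h.(\i.(\j.(((g h) j) i))))))

Answer: (((w t) t) (\g.(\h.(\i.(\j.(((g h) j) i))))))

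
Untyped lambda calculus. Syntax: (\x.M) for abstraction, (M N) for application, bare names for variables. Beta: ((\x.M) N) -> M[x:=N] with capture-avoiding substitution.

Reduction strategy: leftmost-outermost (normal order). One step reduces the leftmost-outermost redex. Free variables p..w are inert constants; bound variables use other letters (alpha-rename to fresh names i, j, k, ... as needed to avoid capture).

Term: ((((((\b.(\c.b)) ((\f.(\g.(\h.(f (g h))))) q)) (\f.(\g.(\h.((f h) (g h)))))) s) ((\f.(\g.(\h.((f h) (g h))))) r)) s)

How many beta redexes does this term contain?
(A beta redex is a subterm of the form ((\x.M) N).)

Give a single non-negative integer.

Term: ((((((\b.(\c.b)) ((\f.(\g.(\h.(f (g h))))) q)) (\f.(\g.(\h.((f h) (g h)))))) s) ((\f.(\g.(\h.((f h) (g h))))) r)) s)
  Redex: ((\b.(\c.b)) ((\f.(\g.(\h.(f (g h))))) q))
  Redex: ((\f.(\g.(\h.(f (g h))))) q)
  Redex: ((\f.(\g.(\h.((f h) (g h))))) r)
Total redexes: 3

Answer: 3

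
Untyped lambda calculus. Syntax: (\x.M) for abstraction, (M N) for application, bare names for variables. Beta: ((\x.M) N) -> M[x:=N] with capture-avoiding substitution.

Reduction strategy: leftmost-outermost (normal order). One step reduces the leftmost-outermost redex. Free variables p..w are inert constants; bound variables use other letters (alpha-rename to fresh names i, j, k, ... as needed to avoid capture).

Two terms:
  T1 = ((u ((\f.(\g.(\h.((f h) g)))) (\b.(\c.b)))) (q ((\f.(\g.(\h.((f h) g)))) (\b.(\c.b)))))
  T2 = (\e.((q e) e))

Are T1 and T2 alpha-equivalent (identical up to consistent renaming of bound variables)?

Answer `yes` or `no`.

Term 1: ((u ((\f.(\g.(\h.((f h) g)))) (\b.(\c.b)))) (q ((\f.(\g.(\h.((f h) g)))) (\b.(\c.b)))))
Term 2: (\e.((q e) e))
Alpha-equivalence: compare structure up to binder renaming.
Result: False

Answer: no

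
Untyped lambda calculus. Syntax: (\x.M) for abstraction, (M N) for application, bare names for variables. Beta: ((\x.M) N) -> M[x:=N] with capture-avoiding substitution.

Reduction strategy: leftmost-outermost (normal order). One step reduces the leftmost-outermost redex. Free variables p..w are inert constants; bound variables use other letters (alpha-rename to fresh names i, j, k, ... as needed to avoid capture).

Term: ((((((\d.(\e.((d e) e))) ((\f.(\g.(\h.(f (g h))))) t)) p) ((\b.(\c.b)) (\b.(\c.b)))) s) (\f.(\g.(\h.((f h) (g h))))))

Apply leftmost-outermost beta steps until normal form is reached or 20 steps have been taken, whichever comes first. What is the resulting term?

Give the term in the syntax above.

Step 0: ((((((\d.(\e.((d e) e))) ((\f.(\g.(\h.(f (g h))))) t)) p) ((\b.(\c.b)) (\b.(\c.b)))) s) (\f.(\g.(\h.((f h) (g h))))))
Step 1: (((((\e.((((\f.(\g.(\h.(f (g h))))) t) e) e)) p) ((\b.(\c.b)) (\b.(\c.b)))) s) (\f.(\g.(\h.((f h) (g h))))))
Step 2: (((((((\f.(\g.(\h.(f (g h))))) t) p) p) ((\b.(\c.b)) (\b.(\c.b)))) s) (\f.(\g.(\h.((f h) (g h))))))
Step 3: ((((((\g.(\h.(t (g h)))) p) p) ((\b.(\c.b)) (\b.(\c.b)))) s) (\f.(\g.(\h.((f h) (g h))))))
Step 4: (((((\h.(t (p h))) p) ((\b.(\c.b)) (\b.(\c.b)))) s) (\f.(\g.(\h.((f h) (g h))))))
Step 5: ((((t (p p)) ((\b.(\c.b)) (\b.(\c.b)))) s) (\f.(\g.(\h.((f h) (g h))))))
Step 6: ((((t (p p)) (\c.(\b.(\c.b)))) s) (\f.(\g.(\h.((f h) (g h))))))

Answer: ((((t (p p)) (\c.(\b.(\c.b)))) s) (\f.(\g.(\h.((f h) (g h))))))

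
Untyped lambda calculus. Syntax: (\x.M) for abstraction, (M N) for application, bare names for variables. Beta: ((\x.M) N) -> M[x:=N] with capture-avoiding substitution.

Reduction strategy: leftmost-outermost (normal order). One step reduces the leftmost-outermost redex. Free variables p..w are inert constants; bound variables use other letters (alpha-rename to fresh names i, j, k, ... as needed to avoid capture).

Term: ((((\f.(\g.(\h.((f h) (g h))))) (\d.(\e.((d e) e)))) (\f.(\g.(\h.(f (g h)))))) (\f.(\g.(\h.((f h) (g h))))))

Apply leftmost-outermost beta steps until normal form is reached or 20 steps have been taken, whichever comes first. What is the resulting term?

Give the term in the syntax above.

Step 0: ((((\f.(\g.(\h.((f h) (g h))))) (\d.(\e.((d e) e)))) (\f.(\g.(\h.(f (g h)))))) (\f.(\g.(\h.((f h) (g h))))))
Step 1: (((\g.(\h.(((\d.(\e.((d e) e))) h) (g h)))) (\f.(\g.(\h.(f (g h)))))) (\f.(\g.(\h.((f h) (g h))))))
Step 2: ((\h.(((\d.(\e.((d e) e))) h) ((\f.(\g.(\h.(f (g h))))) h))) (\f.(\g.(\h.((f h) (g h))))))
Step 3: (((\d.(\e.((d e) e))) (\f.(\g.(\h.((f h) (g h)))))) ((\f.(\g.(\h.(f (g h))))) (\f.(\g.(\h.((f h) (g h)))))))
Step 4: ((\e.(((\f.(\g.(\h.((f h) (g h))))) e) e)) ((\f.(\g.(\h.(f (g h))))) (\f.(\g.(\h.((f h) (g h)))))))
Step 5: (((\f.(\g.(\h.((f h) (g h))))) ((\f.(\g.(\h.(f (g h))))) (\f.(\g.(\h.((f h) (g h))))))) ((\f.(\g.(\h.(f (g h))))) (\f.(\g.(\h.((f h) (g h)))))))
Step 6: ((\g.(\h.((((\f.(\g.(\h.(f (g h))))) (\f.(\g.(\h.((f h) (g h)))))) h) (g h)))) ((\f.(\g.(\h.(f (g h))))) (\f.(\g.(\h.((f h) (g h)))))))
Step 7: (\h.((((\f.(\g.(\h.(f (g h))))) (\f.(\g.(\h.((f h) (g h)))))) h) (((\f.(\g.(\h.(f (g h))))) (\f.(\g.(\h.((f h) (g h)))))) h)))
Step 8: (\h.(((\g.(\h.((\f.(\g.(\h.((f h) (g h))))) (g h)))) h) (((\f.(\g.(\h.(f (g h))))) (\f.(\g.(\h.((f h) (g h)))))) h)))
Step 9: (\h.((\i.((\f.(\g.(\h.((f h) (g h))))) (h i))) (((\f.(\g.(\h.(f (g h))))) (\f.(\g.(\h.((f h) (g h)))))) h)))
Step 10: (\h.((\f.(\g.(\h.((f h) (g h))))) (h (((\f.(\g.(\h.(f (g h))))) (\f.(\g.(\h.((f h) (g h)))))) h))))
Step 11: (\h.(\g.(\i.(((h (((\f.(\g.(\h.(f (g h))))) (\f.(\g.(\h.((f h) (g h)))))) h)) i) (g i)))))
Step 12: (\h.(\g.(\i.(((h ((\g.(\h.((\f.(\g.(\h.((f h) (g h))))) (g h)))) h)) i) (g i)))))
Step 13: (\h.(\g.(\i.(((h (\i.((\f.(\g.(\h.((f h) (g h))))) (h i)))) i) (g i)))))
Step 14: (\h.(\g.(\i.(((h (\i.(\g.(\j.(((h i) j) (g j)))))) i) (g i)))))

Answer: (\h.(\g.(\i.(((h (\i.(\g.(\j.(((h i) j) (g j)))))) i) (g i)))))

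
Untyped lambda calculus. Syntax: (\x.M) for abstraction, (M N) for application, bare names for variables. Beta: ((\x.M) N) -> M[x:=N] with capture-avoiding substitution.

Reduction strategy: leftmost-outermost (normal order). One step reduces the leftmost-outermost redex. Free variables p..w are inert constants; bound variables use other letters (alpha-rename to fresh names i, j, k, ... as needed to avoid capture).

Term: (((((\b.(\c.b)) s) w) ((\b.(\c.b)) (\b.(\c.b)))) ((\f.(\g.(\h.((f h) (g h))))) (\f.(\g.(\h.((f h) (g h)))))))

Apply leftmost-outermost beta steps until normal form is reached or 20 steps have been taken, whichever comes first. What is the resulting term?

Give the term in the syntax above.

Step 0: (((((\b.(\c.b)) s) w) ((\b.(\c.b)) (\b.(\c.b)))) ((\f.(\g.(\h.((f h) (g h))))) (\f.(\g.(\h.((f h) (g h)))))))
Step 1: ((((\c.s) w) ((\b.(\c.b)) (\b.(\c.b)))) ((\f.(\g.(\h.((f h) (g h))))) (\f.(\g.(\h.((f h) (g h)))))))
Step 2: ((s ((\b.(\c.b)) (\b.(\c.b)))) ((\f.(\g.(\h.((f h) (g h))))) (\f.(\g.(\h.((f h) (g h)))))))
Step 3: ((s (\c.(\b.(\c.b)))) ((\f.(\g.(\h.((f h) (g h))))) (\f.(\g.(\h.((f h) (g h)))))))
Step 4: ((s (\c.(\b.(\c.b)))) (\g.(\h.(((\f.(\g.(\h.((f h) (g h))))) h) (g h)))))
Step 5: ((s (\c.(\b.(\c.b)))) (\g.(\h.((\g.(\i.((h i) (g i)))) (g h)))))
Step 6: ((s (\c.(\b.(\c.b)))) (\g.(\h.(\i.((h i) ((g h) i))))))

Answer: ((s (\c.(\b.(\c.b)))) (\g.(\h.(\i.((h i) ((g h) i))))))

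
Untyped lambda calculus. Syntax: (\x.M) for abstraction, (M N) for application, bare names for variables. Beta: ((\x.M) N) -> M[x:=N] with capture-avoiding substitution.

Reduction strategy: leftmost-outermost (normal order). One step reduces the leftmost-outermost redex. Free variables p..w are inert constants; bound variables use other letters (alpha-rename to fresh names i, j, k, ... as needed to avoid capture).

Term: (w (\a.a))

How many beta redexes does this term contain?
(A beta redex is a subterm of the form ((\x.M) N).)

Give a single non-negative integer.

Answer: 0

Derivation:
Term: (w (\a.a))
  (no redexes)
Total redexes: 0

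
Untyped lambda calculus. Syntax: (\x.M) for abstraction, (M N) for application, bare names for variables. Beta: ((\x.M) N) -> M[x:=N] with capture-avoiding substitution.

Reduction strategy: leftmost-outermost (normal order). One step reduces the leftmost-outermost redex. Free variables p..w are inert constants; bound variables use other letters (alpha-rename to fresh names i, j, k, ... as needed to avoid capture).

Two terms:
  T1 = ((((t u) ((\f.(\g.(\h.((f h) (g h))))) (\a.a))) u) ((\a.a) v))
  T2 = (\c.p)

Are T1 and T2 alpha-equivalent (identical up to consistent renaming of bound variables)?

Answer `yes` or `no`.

Answer: no

Derivation:
Term 1: ((((t u) ((\f.(\g.(\h.((f h) (g h))))) (\a.a))) u) ((\a.a) v))
Term 2: (\c.p)
Alpha-equivalence: compare structure up to binder renaming.
Result: False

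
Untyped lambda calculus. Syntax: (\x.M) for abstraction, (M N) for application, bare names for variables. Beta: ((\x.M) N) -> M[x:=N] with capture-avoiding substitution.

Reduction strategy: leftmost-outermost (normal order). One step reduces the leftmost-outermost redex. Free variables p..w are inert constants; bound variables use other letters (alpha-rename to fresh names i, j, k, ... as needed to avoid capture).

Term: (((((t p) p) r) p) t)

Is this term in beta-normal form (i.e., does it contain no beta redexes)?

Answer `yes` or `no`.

Term: (((((t p) p) r) p) t)
No beta redexes found.

Answer: yes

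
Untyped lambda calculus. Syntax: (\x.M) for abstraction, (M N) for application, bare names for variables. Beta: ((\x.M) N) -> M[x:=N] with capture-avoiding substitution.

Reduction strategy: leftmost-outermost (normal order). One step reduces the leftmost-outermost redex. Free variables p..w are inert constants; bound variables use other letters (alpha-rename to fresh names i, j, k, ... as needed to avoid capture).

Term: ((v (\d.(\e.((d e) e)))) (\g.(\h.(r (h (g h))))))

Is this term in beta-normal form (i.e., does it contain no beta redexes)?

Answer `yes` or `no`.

Answer: yes

Derivation:
Term: ((v (\d.(\e.((d e) e)))) (\g.(\h.(r (h (g h))))))
No beta redexes found.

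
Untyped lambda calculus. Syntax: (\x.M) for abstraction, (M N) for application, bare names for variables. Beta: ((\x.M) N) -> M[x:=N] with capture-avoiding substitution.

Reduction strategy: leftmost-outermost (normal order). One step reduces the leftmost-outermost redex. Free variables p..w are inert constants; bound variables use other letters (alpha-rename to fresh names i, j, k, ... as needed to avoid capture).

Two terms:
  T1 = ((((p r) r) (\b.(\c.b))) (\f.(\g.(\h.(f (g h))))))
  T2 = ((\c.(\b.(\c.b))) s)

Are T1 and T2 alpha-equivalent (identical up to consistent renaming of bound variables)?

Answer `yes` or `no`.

Answer: no

Derivation:
Term 1: ((((p r) r) (\b.(\c.b))) (\f.(\g.(\h.(f (g h))))))
Term 2: ((\c.(\b.(\c.b))) s)
Alpha-equivalence: compare structure up to binder renaming.
Result: False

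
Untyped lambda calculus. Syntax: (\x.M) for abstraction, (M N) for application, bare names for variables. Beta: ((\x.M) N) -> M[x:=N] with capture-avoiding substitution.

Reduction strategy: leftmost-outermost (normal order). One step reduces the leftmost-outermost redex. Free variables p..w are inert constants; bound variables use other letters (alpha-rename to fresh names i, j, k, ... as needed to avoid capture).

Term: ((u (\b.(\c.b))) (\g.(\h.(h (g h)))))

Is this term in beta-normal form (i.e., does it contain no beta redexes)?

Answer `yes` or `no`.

Term: ((u (\b.(\c.b))) (\g.(\h.(h (g h)))))
No beta redexes found.

Answer: yes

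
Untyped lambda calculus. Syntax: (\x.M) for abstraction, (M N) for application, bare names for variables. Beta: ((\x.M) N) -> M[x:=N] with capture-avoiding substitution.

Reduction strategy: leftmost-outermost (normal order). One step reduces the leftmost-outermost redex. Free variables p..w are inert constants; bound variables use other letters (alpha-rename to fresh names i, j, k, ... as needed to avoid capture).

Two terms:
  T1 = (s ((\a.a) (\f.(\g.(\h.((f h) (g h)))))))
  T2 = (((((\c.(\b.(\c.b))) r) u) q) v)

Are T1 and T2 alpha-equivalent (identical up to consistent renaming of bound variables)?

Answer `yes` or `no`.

Answer: no

Derivation:
Term 1: (s ((\a.a) (\f.(\g.(\h.((f h) (g h)))))))
Term 2: (((((\c.(\b.(\c.b))) r) u) q) v)
Alpha-equivalence: compare structure up to binder renaming.
Result: False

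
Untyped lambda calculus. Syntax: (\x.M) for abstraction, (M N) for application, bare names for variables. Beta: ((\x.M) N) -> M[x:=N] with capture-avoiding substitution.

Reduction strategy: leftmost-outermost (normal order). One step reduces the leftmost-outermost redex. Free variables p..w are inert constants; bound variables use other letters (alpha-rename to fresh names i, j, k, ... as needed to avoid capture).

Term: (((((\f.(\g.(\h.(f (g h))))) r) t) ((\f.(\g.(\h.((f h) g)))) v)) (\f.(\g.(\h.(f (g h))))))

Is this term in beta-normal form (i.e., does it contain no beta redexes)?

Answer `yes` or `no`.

Answer: no

Derivation:
Term: (((((\f.(\g.(\h.(f (g h))))) r) t) ((\f.(\g.(\h.((f h) g)))) v)) (\f.(\g.(\h.(f (g h))))))
Found 2 beta redex(es).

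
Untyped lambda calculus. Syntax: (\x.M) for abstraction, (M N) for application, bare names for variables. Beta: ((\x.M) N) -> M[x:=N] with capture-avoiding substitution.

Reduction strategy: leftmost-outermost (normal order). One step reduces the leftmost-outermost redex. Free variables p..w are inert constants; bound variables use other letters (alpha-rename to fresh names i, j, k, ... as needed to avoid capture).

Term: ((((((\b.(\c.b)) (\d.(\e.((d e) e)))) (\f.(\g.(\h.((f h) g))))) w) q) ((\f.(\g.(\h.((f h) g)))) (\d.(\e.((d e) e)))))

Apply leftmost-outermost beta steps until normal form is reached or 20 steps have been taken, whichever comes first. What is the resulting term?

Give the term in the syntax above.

Answer: (((w q) q) (\g.(\h.((h g) g))))

Derivation:
Step 0: ((((((\b.(\c.b)) (\d.(\e.((d e) e)))) (\f.(\g.(\h.((f h) g))))) w) q) ((\f.(\g.(\h.((f h) g)))) (\d.(\e.((d e) e)))))
Step 1: (((((\c.(\d.(\e.((d e) e)))) (\f.(\g.(\h.((f h) g))))) w) q) ((\f.(\g.(\h.((f h) g)))) (\d.(\e.((d e) e)))))
Step 2: ((((\d.(\e.((d e) e))) w) q) ((\f.(\g.(\h.((f h) g)))) (\d.(\e.((d e) e)))))
Step 3: (((\e.((w e) e)) q) ((\f.(\g.(\h.((f h) g)))) (\d.(\e.((d e) e)))))
Step 4: (((w q) q) ((\f.(\g.(\h.((f h) g)))) (\d.(\e.((d e) e)))))
Step 5: (((w q) q) (\g.(\h.(((\d.(\e.((d e) e))) h) g))))
Step 6: (((w q) q) (\g.(\h.((\e.((h e) e)) g))))
Step 7: (((w q) q) (\g.(\h.((h g) g))))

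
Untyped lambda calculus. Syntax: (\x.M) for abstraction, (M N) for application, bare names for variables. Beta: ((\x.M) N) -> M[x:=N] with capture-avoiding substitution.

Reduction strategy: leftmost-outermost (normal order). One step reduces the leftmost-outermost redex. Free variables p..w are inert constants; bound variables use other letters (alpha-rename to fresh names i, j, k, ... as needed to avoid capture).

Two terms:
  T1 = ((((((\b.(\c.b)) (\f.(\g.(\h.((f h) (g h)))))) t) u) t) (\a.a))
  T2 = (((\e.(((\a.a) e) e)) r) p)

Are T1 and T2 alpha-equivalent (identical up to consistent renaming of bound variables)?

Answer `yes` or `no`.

Answer: no

Derivation:
Term 1: ((((((\b.(\c.b)) (\f.(\g.(\h.((f h) (g h)))))) t) u) t) (\a.a))
Term 2: (((\e.(((\a.a) e) e)) r) p)
Alpha-equivalence: compare structure up to binder renaming.
Result: False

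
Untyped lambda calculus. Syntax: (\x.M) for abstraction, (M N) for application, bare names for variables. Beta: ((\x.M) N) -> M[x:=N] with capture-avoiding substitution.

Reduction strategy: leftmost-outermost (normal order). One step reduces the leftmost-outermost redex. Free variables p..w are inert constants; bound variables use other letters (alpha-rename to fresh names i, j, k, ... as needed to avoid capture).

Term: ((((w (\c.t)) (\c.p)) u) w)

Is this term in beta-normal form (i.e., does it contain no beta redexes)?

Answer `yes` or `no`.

Term: ((((w (\c.t)) (\c.p)) u) w)
No beta redexes found.

Answer: yes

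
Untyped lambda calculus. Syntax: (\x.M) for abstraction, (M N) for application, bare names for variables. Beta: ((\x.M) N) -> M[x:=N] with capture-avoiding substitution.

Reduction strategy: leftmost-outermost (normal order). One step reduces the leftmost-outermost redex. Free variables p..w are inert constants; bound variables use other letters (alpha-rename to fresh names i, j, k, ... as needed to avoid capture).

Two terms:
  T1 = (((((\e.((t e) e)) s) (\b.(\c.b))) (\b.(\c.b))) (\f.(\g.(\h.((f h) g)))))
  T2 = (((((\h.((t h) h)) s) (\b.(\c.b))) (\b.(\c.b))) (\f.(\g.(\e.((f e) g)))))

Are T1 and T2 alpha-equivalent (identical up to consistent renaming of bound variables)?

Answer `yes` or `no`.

Answer: yes

Derivation:
Term 1: (((((\e.((t e) e)) s) (\b.(\c.b))) (\b.(\c.b))) (\f.(\g.(\h.((f h) g)))))
Term 2: (((((\h.((t h) h)) s) (\b.(\c.b))) (\b.(\c.b))) (\f.(\g.(\e.((f e) g)))))
Alpha-equivalence: compare structure up to binder renaming.
Result: True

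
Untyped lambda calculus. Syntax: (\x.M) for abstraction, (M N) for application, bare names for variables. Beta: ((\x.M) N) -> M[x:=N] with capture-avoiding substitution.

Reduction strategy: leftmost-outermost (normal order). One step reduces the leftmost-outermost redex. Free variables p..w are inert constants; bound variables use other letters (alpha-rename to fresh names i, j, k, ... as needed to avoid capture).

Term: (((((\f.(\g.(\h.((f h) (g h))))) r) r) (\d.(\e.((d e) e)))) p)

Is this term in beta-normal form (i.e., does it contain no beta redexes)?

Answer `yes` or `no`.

Term: (((((\f.(\g.(\h.((f h) (g h))))) r) r) (\d.(\e.((d e) e)))) p)
Found 1 beta redex(es).

Answer: no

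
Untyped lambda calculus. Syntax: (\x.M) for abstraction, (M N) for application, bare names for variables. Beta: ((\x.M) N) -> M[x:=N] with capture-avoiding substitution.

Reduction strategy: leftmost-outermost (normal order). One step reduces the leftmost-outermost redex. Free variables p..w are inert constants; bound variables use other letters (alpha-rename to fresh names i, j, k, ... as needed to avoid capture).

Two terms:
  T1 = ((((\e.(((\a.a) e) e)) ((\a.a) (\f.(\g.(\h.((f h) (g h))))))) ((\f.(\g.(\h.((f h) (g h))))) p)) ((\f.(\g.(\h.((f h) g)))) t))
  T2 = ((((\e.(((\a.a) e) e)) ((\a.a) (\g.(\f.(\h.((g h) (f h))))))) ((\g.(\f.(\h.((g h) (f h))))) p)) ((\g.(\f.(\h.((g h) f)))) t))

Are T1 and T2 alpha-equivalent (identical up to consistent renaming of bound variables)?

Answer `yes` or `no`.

Answer: yes

Derivation:
Term 1: ((((\e.(((\a.a) e) e)) ((\a.a) (\f.(\g.(\h.((f h) (g h))))))) ((\f.(\g.(\h.((f h) (g h))))) p)) ((\f.(\g.(\h.((f h) g)))) t))
Term 2: ((((\e.(((\a.a) e) e)) ((\a.a) (\g.(\f.(\h.((g h) (f h))))))) ((\g.(\f.(\h.((g h) (f h))))) p)) ((\g.(\f.(\h.((g h) f)))) t))
Alpha-equivalence: compare structure up to binder renaming.
Result: True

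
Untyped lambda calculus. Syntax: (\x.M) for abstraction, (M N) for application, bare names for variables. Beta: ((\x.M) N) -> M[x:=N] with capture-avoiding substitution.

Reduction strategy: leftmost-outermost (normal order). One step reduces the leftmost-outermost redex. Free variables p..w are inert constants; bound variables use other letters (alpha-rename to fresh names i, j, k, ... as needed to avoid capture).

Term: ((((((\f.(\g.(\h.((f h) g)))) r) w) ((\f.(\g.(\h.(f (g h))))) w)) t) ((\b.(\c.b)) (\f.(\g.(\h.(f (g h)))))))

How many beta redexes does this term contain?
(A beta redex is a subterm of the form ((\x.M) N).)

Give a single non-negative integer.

Answer: 3

Derivation:
Term: ((((((\f.(\g.(\h.((f h) g)))) r) w) ((\f.(\g.(\h.(f (g h))))) w)) t) ((\b.(\c.b)) (\f.(\g.(\h.(f (g h)))))))
  Redex: ((\f.(\g.(\h.((f h) g)))) r)
  Redex: ((\f.(\g.(\h.(f (g h))))) w)
  Redex: ((\b.(\c.b)) (\f.(\g.(\h.(f (g h))))))
Total redexes: 3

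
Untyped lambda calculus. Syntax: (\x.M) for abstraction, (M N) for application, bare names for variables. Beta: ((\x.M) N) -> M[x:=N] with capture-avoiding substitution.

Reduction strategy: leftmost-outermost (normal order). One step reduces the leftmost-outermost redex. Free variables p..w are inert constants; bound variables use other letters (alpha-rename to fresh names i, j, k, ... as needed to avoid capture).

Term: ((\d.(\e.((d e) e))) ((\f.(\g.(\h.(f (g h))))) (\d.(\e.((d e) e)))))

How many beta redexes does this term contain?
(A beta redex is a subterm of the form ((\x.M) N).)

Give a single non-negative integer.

Answer: 2

Derivation:
Term: ((\d.(\e.((d e) e))) ((\f.(\g.(\h.(f (g h))))) (\d.(\e.((d e) e)))))
  Redex: ((\d.(\e.((d e) e))) ((\f.(\g.(\h.(f (g h))))) (\d.(\e.((d e) e)))))
  Redex: ((\f.(\g.(\h.(f (g h))))) (\d.(\e.((d e) e))))
Total redexes: 2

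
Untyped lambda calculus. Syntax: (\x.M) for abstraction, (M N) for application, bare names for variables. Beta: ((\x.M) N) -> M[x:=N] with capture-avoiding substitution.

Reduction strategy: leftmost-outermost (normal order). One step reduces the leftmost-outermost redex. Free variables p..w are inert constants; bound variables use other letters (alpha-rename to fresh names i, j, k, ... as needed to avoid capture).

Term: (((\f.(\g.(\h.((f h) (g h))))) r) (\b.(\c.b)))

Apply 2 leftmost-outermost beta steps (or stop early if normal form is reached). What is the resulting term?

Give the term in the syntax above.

Step 0: (((\f.(\g.(\h.((f h) (g h))))) r) (\b.(\c.b)))
Step 1: ((\g.(\h.((r h) (g h)))) (\b.(\c.b)))
Step 2: (\h.((r h) ((\b.(\c.b)) h)))

Answer: (\h.((r h) ((\b.(\c.b)) h)))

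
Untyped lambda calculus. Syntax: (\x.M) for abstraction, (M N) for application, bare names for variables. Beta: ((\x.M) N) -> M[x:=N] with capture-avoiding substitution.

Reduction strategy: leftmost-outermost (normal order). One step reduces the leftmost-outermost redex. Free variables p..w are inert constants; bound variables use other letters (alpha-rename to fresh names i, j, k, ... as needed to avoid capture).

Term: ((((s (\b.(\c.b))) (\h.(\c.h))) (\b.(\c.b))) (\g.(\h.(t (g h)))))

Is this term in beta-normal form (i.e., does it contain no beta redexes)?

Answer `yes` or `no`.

Term: ((((s (\b.(\c.b))) (\h.(\c.h))) (\b.(\c.b))) (\g.(\h.(t (g h)))))
No beta redexes found.

Answer: yes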